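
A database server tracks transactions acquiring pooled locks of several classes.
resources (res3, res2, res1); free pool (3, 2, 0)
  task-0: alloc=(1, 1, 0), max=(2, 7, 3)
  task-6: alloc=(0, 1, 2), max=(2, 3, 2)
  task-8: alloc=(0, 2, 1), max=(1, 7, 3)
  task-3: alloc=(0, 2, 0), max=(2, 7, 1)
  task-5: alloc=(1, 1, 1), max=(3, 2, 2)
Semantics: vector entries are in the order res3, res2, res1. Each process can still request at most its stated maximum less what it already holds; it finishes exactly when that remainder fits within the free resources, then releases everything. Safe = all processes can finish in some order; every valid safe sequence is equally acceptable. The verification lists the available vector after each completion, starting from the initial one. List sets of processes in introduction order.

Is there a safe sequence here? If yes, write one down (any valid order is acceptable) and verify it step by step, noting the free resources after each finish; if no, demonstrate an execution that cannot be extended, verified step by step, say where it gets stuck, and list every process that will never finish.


The state is UNSAFE.
Key observation: the pool after task-6, task-5 is (4, 4, 3); every surviving request exceeds it in res2, so progress ends there.
The run task-6, task-5 cannot be extended any further. Walking it through:
  pool = (3, 2, 0)
  task-6: need (2, 2, 0) fits (3, 2, 0); releases (0, 1, 2), pool now (3, 3, 2)
  task-5: need (2, 1, 1) fits (3, 3, 2); releases (1, 1, 1), pool now (4, 4, 3)
  blocked: task-0 wants (1, 6, 3), pool (4, 4, 3) — not enough res2
  blocked: task-8 wants (1, 5, 2), pool (4, 4, 3) — not enough res2
  blocked: task-3 wants (2, 5, 1), pool (4, 4, 3) — not enough res2
Processes that can never finish: task-0, task-8 and task-3.


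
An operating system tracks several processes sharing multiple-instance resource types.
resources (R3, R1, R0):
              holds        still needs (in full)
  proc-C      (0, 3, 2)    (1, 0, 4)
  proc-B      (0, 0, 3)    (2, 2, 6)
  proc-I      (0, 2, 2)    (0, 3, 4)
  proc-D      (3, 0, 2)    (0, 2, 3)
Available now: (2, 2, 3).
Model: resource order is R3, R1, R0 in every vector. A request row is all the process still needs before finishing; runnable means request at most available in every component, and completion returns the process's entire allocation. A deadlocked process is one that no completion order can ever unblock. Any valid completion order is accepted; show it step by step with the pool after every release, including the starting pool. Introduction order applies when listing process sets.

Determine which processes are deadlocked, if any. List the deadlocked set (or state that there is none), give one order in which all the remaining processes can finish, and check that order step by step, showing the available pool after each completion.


The deadlocked set is empty.
Key observation: proc-D leads a chain of completions in which each release enables another process.
A valid finishing order for the others: proc-D, proc-C, proc-I, proc-B. Walking it through:
  pool = (2, 2, 3)
  proc-D: need (0, 2, 3) fits (2, 2, 3); releases (3, 0, 2), pool now (5, 2, 5)
  proc-C: need (1, 0, 4) fits (5, 2, 5); releases (0, 3, 2), pool now (5, 5, 7)
  proc-I: need (0, 3, 4) fits (5, 5, 7); releases (0, 2, 2), pool now (5, 7, 9)
  proc-B: need (2, 2, 6) fits (5, 7, 9); releases (0, 0, 3), pool now (5, 7, 12)


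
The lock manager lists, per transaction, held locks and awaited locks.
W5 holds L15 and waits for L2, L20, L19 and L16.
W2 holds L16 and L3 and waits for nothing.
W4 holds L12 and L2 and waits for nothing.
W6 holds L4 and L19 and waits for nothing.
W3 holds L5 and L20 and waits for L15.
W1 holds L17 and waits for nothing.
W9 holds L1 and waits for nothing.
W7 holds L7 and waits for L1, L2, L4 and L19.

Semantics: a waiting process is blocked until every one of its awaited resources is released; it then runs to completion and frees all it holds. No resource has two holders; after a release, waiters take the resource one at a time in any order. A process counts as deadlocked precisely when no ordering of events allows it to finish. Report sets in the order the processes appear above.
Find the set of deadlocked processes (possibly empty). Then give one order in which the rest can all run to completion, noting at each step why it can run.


Deadlocked: W5 and W3.
Key observation: the wait chain closes on itself along W5 -> W3 -> W5; no other process is dragged down with it.
A valid finishing order for the others: W6, W4, W1, W9, W2, W7.
Step-by-step check:
  W6 waits on nothing -> runs at once and releases L4 and L19
  W4 waits on nothing -> runs at once and releases L12 and L2
  W1 waits on nothing -> runs at once and releases L17
  W9 waits on nothing -> runs at once and releases L1
  W2 waits on nothing -> runs at once and releases L16 and L3
  run W7 (all its waits — L1, L2, L4 and L19 — are resolved); releases L7


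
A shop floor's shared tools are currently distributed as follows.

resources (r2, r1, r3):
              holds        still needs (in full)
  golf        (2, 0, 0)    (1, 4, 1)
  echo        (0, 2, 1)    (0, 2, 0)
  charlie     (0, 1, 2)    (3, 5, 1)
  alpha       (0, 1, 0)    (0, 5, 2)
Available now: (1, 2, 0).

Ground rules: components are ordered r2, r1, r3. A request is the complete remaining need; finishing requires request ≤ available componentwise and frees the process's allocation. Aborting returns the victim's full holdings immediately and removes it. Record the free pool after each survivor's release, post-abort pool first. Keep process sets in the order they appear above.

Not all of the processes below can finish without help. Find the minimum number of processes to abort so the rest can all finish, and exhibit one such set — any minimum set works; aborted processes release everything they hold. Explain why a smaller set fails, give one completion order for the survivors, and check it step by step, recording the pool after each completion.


Minimum abort set: charlie.
Key observation: before aborting charlie, alpha was permanently blocked — no order could ever run it; afterwards it completes at step 2.
No smaller set exists: with zero aborts the deadlock remains.
Survivors finish in the order: echo, alpha, golf. Check, step by step (pool after the aborts first):
  pool = (1, 3, 2)
  echo needs (0, 2, 0) <= (1, 3, 2) -> finishes; pool += (0, 2, 1) = (1, 5, 3)
  alpha needs (0, 5, 2) <= (1, 5, 3) -> finishes; pool += (0, 1, 0) = (1, 6, 3)
  golf needs (1, 4, 1) <= (1, 6, 3) -> finishes; pool += (2, 0, 0) = (3, 6, 3)


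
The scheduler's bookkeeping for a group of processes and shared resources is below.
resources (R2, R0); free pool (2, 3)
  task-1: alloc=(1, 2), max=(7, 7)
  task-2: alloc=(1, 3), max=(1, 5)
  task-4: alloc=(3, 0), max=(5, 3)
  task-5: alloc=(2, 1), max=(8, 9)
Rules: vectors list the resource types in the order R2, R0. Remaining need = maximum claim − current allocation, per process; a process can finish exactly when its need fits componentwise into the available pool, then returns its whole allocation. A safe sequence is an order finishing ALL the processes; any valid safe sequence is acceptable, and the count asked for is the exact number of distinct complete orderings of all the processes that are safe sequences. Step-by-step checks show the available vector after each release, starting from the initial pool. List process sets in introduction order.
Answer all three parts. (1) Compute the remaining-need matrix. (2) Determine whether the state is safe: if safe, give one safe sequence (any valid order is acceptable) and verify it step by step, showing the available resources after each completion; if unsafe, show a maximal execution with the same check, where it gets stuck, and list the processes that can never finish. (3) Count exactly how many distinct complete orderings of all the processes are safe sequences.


(1) Remaining need (order R2, R0):
  task-1: (6, 5)
  task-2: (0, 2)
  task-4: (2, 3)
  task-5: (6, 8)
(2) SAFE. One safe sequence: task-4, task-2, task-1, task-5.
Key observation: the order's first zero-slack moment is task-4 ((2, 3) needed, (2, 3) free — a requested resource with nothing to spare).
Check, step by step:
  pool = (2, 3)
  run task-4 (needs (2, 3), free (2, 3)); after release of (3, 0) the pool is (5, 3)
  run task-2 (needs (0, 2), free (5, 3)); after release of (1, 3) the pool is (6, 6)
  run task-1 (needs (6, 5), free (6, 6)); after release of (1, 2) the pool is (7, 8)
  run task-5 (needs (6, 8), free (7, 8)); after release of (2, 1) the pool is (9, 9)
(3) The exact count: 2 of the possible complete orderings are safe sequences.


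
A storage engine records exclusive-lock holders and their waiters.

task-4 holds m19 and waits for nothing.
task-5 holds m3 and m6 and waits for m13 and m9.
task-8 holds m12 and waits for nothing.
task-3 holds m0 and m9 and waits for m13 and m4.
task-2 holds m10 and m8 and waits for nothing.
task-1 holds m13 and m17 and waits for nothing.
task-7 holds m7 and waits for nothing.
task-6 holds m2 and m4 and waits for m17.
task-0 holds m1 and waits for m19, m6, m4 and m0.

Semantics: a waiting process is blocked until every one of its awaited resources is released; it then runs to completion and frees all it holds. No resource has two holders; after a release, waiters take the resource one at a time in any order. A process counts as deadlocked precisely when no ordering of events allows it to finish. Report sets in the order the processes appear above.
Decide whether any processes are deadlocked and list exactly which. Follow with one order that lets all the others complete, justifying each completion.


Nothing here is deadlocked.
Key observation: no waiting chain loops back on itself — every chain ends at a process that waits on nothing, so everyone eventually runs.
The rest can finish in the order task-4, task-1, task-7, task-6, task-3, task-2, task-8, task-5, task-0.
Check, step by step:
  task-4: no waits; runs immediately, freeing m19
  task-1: no waits; runs immediately, freeing m13 and m17
  task-7: no waits; runs immediately, freeing m7
  run task-6 (all its waits — m17 — are resolved); releases m2 and m4
  run task-3 (all its waits — m13 and m4 — are resolved); releases m0 and m9
  task-2: no waits; runs immediately, freeing m10 and m8
  task-8: no waits; runs immediately, freeing m12
  run task-5 (all its waits — m13 and m9 — are resolved); releases m3 and m6
  run task-0 (all its waits — m19, m6, m4 and m0 — are resolved); releases m1


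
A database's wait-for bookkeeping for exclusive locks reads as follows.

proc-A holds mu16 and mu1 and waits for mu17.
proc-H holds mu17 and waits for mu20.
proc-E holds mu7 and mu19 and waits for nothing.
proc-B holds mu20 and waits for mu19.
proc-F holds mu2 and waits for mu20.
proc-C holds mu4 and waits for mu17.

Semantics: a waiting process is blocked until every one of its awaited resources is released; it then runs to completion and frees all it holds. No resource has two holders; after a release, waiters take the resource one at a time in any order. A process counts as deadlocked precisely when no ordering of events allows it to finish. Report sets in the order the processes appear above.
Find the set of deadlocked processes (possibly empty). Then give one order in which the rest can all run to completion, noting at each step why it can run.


No process is deadlocked.
Key observation: there is no circular wait here — follow any chain and it reaches a process that is free to run now.
One completion order for the rest: proc-E, proc-B, proc-H, proc-C, proc-A, proc-F.
Check, step by step:
  proc-E waits on nothing -> runs at once and releases mu7 and mu19
  proc-B: everything it awaited (mu19) is free; runs, freeing mu20
  proc-H: everything it awaited (mu20) is free; runs, freeing mu17
  proc-C: everything it awaited (mu17) is free; runs, freeing mu4
  proc-A: everything it awaited (mu17) is free; runs, freeing mu16 and mu1
  proc-F: everything it awaited (mu20) is free; runs, freeing mu2


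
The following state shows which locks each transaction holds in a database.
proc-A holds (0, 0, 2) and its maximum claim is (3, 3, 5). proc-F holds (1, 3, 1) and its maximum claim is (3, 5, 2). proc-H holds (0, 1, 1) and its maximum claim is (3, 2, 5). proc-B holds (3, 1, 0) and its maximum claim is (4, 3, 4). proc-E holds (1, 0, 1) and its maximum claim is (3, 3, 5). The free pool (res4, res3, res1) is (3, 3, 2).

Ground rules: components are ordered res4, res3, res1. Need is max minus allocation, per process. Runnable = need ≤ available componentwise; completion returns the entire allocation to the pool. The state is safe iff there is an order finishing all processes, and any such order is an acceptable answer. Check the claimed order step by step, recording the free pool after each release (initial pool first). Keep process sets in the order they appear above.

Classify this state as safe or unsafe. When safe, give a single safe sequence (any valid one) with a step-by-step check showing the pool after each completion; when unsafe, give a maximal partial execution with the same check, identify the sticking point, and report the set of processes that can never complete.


SAFE — a valid safe sequence is proc-F, proc-A, proc-B, proc-H, proc-E.
Key observation: reading the order forward, proc-A is the first process whose need (3, 3, 3) meets the free pool (4, 6, 3) exactly on a resource it requests.
Check, step by step:
  pool = (3, 3, 2)
  run proc-F (needs (2, 2, 1), free (3, 3, 2)); after release of (1, 3, 1) the pool is (4, 6, 3)
  run proc-A (needs (3, 3, 3), free (4, 6, 3)); after release of (0, 0, 2) the pool is (4, 6, 5)
  run proc-B (needs (1, 2, 4), free (4, 6, 5)); after release of (3, 1, 0) the pool is (7, 7, 5)
  run proc-H (needs (3, 1, 4), free (7, 7, 5)); after release of (0, 1, 1) the pool is (7, 8, 6)
  run proc-E (needs (2, 3, 4), free (7, 8, 6)); after release of (1, 0, 1) the pool is (8, 8, 7)


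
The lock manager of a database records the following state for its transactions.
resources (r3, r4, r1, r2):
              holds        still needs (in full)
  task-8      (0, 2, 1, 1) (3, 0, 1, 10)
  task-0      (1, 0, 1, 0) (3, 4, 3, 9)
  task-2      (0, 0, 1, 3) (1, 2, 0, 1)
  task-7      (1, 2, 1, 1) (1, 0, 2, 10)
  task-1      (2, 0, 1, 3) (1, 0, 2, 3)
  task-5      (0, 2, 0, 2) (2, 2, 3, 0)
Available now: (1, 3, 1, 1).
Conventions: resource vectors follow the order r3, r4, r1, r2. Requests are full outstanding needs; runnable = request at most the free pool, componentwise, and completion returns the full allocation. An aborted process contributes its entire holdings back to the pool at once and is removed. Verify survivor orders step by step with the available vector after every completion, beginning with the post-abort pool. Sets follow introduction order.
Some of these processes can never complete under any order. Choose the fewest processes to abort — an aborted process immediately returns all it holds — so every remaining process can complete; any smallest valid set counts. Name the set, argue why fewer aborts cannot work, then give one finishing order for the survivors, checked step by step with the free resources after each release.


Minimum abort set: task-7.
Key observation: no ordering could ever have run task-8 before the abort of task-7; with (1, 2, 1, 1) back in the pool it fits at step 4.
Minimality: the empty abort set fails — the state is deadlocked as it stands.
One survivor order: task-2, task-5, task-1, task-8, task-0. Verifying each step (post-abort pool first):
  pool = (2, 5, 2, 2)
  task-2: need (1, 2, 0, 1) fits (2, 5, 2, 2); releases (0, 0, 1, 3), pool now (2, 5, 3, 5)
  task-5: need (2, 2, 3, 0) fits (2, 5, 3, 5); releases (0, 2, 0, 2), pool now (2, 7, 3, 7)
  task-1: need (1, 0, 2, 3) fits (2, 7, 3, 7); releases (2, 0, 1, 3), pool now (4, 7, 4, 10)
  task-8: need (3, 0, 1, 10) fits (4, 7, 4, 10); releases (0, 2, 1, 1), pool now (4, 9, 5, 11)
  task-0: need (3, 4, 3, 9) fits (4, 9, 5, 11); releases (1, 0, 1, 0), pool now (5, 9, 6, 11)


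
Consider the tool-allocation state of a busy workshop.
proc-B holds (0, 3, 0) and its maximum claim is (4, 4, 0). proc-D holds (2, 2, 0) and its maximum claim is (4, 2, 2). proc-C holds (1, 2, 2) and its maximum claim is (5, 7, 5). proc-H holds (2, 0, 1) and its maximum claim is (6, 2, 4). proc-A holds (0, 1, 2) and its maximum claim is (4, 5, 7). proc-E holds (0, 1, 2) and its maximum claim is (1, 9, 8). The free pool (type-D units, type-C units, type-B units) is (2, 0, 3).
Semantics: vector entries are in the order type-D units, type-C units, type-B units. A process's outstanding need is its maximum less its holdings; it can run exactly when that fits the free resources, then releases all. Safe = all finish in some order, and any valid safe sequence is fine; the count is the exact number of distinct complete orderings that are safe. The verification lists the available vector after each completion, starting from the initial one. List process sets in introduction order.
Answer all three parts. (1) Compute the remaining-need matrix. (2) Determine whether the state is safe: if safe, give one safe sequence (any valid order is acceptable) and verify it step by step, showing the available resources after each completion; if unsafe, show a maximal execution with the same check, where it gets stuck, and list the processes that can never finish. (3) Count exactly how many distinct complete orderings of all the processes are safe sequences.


(1) Outstanding need per process (order type-D units, type-C units, type-B units):
  proc-B: (4, 1, 0)
  proc-D: (2, 0, 2)
  proc-C: (4, 5, 3)
  proc-H: (4, 2, 3)
  proc-A: (4, 4, 5)
  proc-E: (1, 8, 6)
(2) SAFE, for example via the order proc-D, proc-B, proc-H, proc-C, proc-A, proc-E.
Key observation: reading the order forward, proc-D is the first process whose need (2, 0, 2) meets the free pool (2, 0, 3) exactly on a resource it requests.
Step-by-step check:
  pool = (2, 0, 3)
  proc-D: need (2, 0, 2) fits (2, 0, 3); releases (2, 2, 0), pool now (4, 2, 3)
  proc-B: need (4, 1, 0) fits (4, 2, 3); releases (0, 3, 0), pool now (4, 5, 3)
  proc-H: need (4, 2, 3) fits (4, 5, 3); releases (2, 0, 1), pool now (6, 5, 4)
  proc-C: need (4, 5, 3) fits (6, 5, 4); releases (1, 2, 2), pool now (7, 7, 6)
  proc-A: need (4, 4, 5) fits (7, 7, 6); releases (0, 1, 2), pool now (7, 8, 8)
  proc-E: need (1, 8, 6) fits (7, 8, 8); releases (0, 1, 2), pool now (7, 9, 10)
(3) The exact count: 5 of the possible complete orderings are safe sequences.


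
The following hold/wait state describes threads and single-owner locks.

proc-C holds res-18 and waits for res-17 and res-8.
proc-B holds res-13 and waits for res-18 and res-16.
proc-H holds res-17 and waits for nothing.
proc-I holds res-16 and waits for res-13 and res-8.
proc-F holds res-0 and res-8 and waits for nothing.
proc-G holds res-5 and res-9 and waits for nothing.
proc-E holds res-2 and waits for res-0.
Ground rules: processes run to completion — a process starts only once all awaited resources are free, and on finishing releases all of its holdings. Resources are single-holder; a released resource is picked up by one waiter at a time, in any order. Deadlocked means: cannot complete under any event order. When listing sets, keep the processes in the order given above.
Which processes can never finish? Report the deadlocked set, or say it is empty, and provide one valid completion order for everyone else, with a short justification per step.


Deadlocked set: proc-B and proc-I.
Key observation: the cycle proc-B -> proc-I -> proc-B can never break — each member waits on the next; no other process is dragged down with it.
One completion order for the rest: proc-F, proc-E, proc-H, proc-C, proc-G.
Verifying each step:
  proc-F: no waits; runs immediately, freeing res-0 and res-8
  proc-E waits on res-0 — all released -> runs and releases res-2
  proc-H: no waits; runs immediately, freeing res-17
  proc-C waits on res-17 and res-8 — all released -> runs and releases res-18
  proc-G: no waits; runs immediately, freeing res-5 and res-9


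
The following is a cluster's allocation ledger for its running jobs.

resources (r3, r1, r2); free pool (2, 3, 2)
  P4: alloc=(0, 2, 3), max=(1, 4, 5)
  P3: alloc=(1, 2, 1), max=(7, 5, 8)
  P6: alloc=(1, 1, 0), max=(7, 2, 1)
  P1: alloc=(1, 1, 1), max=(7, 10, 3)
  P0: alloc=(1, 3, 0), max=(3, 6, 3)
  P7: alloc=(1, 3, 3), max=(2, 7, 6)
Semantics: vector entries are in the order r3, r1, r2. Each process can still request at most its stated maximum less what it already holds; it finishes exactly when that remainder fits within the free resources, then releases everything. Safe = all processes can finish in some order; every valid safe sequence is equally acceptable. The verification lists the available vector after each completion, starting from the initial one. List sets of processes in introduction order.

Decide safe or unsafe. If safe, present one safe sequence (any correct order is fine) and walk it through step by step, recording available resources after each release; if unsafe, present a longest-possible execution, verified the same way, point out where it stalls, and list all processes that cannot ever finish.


UNSAFE — no complete ordering exists.
Key observation: no order helps: past P4, P7, P0, the free pool tops out at (4, 11, 8), below what each blocked process needs in r3.
A maximal execution: P4, P7, P0 — then nothing else fits. Step-by-step check:
  pool = (2, 3, 2)
  P4 needs (1, 2, 2) <= (2, 3, 2) -> finishes; pool += (0, 2, 3) = (2, 5, 5)
  P7 needs (1, 4, 3) <= (2, 5, 5) -> finishes; pool += (1, 3, 3) = (3, 8, 8)
  P0 needs (2, 3, 3) <= (3, 8, 8) -> finishes; pool += (1, 3, 0) = (4, 11, 8)
  P3 still needs (6, 3, 7) but only (4, 11, 8) is free — short on r3
  P6 still needs (6, 1, 1) but only (4, 11, 8) is free — short on r3
  P1 still needs (6, 9, 2) but only (4, 11, 8) is free — short on r3
Never able to finish: P3, P6 and P1.


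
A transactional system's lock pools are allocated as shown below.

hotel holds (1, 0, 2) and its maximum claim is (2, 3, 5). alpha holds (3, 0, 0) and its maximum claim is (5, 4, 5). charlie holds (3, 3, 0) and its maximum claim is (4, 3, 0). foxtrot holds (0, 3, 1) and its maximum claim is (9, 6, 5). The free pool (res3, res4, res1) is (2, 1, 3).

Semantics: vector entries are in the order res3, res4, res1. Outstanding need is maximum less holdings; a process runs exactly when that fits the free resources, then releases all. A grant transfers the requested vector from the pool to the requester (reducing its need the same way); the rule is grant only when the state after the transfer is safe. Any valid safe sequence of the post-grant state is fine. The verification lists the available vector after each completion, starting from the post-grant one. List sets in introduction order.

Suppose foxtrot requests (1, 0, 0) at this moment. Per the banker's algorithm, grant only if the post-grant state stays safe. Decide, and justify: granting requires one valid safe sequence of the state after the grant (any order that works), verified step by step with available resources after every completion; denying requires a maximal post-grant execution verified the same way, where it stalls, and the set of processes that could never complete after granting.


GRANT. The post-grant state is safe; one safe sequence: charlie, hotel, alpha, foxtrot.
Key observation: the transfer keeps a workable pool ((1, 1, 3)); charlie starts the safe sequence.
Step-by-step check of the post-grant state:
  pool = (1, 1, 3)
  charlie needs (1, 0, 0) <= (1, 1, 3) -> finishes; pool += (3, 3, 0) = (4, 4, 3)
  hotel needs (1, 3, 3) <= (4, 4, 3) -> finishes; pool += (1, 0, 2) = (5, 4, 5)
  alpha needs (2, 4, 5) <= (5, 4, 5) -> finishes; pool += (3, 0, 0) = (8, 4, 5)
  foxtrot needs (8, 3, 4) <= (8, 4, 5) -> finishes; pool += (1, 3, 1) = (9, 7, 6)


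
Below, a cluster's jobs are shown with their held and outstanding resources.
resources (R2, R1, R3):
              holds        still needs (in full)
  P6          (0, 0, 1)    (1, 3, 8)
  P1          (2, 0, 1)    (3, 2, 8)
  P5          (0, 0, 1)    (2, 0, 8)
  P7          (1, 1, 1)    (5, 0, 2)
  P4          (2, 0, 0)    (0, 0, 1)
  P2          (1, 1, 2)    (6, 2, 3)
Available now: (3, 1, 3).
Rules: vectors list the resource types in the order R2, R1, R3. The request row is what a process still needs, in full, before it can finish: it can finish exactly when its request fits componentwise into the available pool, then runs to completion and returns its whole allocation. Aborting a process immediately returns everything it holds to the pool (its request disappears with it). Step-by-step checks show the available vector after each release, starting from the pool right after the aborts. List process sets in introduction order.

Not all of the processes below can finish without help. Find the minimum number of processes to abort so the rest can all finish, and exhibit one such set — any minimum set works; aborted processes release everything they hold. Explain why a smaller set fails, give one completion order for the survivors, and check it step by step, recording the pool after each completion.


The answer: abort P1 and P5.
Key observation: aborting P1 and P5 returns (2, 0, 2), and P6 — hopeless before — runs at step 4 with the returned capacity in the pool.
Minimality, checking each single-abort alternative: P6 alone leaves P1 blocked (short on R3); P1 alone leaves P6 blocked (short on R3); P5 alone leaves P6 blocked (short on R3); P7 alone leaves P6 blocked (short on R3); P4 alone leaves P6 blocked (short on R3); P2 alone leaves P6 blocked (short on R3).
One survivor order: P7, P4, P2, P6. Verifying each step (post-abort pool first):
  pool = (5, 1, 5)
  run P7 (needs (5, 0, 2), free (5, 1, 5)); after release of (1, 1, 1) the pool is (6, 2, 6)
  run P4 (needs (0, 0, 1), free (6, 2, 6)); after release of (2, 0, 0) the pool is (8, 2, 6)
  run P2 (needs (6, 2, 3), free (8, 2, 6)); after release of (1, 1, 2) the pool is (9, 3, 8)
  run P6 (needs (1, 3, 8), free (9, 3, 8)); after release of (0, 0, 1) the pool is (9, 3, 9)


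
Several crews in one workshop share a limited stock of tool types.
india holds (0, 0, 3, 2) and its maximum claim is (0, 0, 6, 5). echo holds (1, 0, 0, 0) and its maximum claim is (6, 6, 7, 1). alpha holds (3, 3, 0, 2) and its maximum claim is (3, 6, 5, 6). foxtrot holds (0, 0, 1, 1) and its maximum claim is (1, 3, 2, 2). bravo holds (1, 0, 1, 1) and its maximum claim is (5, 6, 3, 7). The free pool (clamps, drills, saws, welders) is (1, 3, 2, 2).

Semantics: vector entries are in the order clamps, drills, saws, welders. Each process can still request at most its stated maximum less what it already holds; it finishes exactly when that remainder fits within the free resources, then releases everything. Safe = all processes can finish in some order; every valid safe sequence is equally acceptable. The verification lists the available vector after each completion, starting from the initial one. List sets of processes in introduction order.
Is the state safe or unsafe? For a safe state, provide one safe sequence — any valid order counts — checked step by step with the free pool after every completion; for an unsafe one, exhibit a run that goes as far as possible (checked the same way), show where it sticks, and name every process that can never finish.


SAFE. One safe sequence: foxtrot, india, alpha, bravo, echo.
Key observation: the first exact fit in this order is foxtrot — it needs (1, 3, 1, 1) with (1, 3, 2, 2) free, meeting a requested resource to the last unit.
Verifying each step:
  pool = (1, 3, 2, 2)
  foxtrot: need (1, 3, 1, 1) fits (1, 3, 2, 2); releases (0, 0, 1, 1), pool now (1, 3, 3, 3)
  india: need (0, 0, 3, 3) fits (1, 3, 3, 3); releases (0, 0, 3, 2), pool now (1, 3, 6, 5)
  alpha: need (0, 3, 5, 4) fits (1, 3, 6, 5); releases (3, 3, 0, 2), pool now (4, 6, 6, 7)
  bravo: need (4, 6, 2, 6) fits (4, 6, 6, 7); releases (1, 0, 1, 1), pool now (5, 6, 7, 8)
  echo: need (5, 6, 7, 1) fits (5, 6, 7, 8); releases (1, 0, 0, 0), pool now (6, 6, 7, 8)


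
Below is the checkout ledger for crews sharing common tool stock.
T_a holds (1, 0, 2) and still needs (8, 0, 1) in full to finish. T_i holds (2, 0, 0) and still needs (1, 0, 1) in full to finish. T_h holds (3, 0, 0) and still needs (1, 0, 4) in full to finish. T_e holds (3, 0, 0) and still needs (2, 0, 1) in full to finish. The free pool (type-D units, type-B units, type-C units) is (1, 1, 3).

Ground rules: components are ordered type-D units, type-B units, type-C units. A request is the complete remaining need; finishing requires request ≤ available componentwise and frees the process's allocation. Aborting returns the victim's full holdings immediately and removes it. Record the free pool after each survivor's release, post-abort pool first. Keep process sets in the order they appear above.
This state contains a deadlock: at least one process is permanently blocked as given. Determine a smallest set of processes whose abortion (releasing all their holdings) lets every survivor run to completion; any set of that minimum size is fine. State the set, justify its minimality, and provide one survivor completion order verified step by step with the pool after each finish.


Minimum abort set: T_h.
Key observation: T_a was stuck for good until T_h gave back (3, 0, 0); in the order shown it finishes at step 3.
Why nothing smaller works: aborting no one leaves the state deadlocked as given.
One survivor order: T_e, T_i, T_a. Walking it through (post-abort pool first):
  pool = (4, 1, 3)
  T_e: need (2, 0, 1) fits (4, 1, 3); releases (3, 0, 0), pool now (7, 1, 3)
  T_i: need (1, 0, 1) fits (7, 1, 3); releases (2, 0, 0), pool now (9, 1, 3)
  T_a: need (8, 0, 1) fits (9, 1, 3); releases (1, 0, 2), pool now (10, 1, 5)


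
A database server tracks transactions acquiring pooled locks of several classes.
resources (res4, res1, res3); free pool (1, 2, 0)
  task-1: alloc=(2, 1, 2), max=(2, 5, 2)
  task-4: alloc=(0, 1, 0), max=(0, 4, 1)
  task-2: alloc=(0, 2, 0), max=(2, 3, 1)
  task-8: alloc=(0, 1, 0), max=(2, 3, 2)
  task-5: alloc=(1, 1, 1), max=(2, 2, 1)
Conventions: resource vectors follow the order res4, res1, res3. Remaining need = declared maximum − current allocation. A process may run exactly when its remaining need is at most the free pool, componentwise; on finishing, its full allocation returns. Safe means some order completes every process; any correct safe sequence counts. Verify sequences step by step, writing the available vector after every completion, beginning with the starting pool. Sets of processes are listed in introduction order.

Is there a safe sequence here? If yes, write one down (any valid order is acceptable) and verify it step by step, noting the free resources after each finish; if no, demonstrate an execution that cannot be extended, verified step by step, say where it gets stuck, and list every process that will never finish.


SAFE — a valid safe sequence is task-5, task-4, task-2, task-1, task-8.
Key observation: task-5 is the earliest step where a requested resource binds exactly: need (1, 1, 0), pool (1, 2, 0) at its turn.
Step-by-step check:
  pool = (1, 2, 0)
  run task-5 (needs (1, 1, 0), free (1, 2, 0)); after release of (1, 1, 1) the pool is (2, 3, 1)
  run task-4 (needs (0, 3, 1), free (2, 3, 1)); after release of (0, 1, 0) the pool is (2, 4, 1)
  run task-2 (needs (2, 1, 1), free (2, 4, 1)); after release of (0, 2, 0) the pool is (2, 6, 1)
  run task-1 (needs (0, 4, 0), free (2, 6, 1)); after release of (2, 1, 2) the pool is (4, 7, 3)
  run task-8 (needs (2, 2, 2), free (4, 7, 3)); after release of (0, 1, 0) the pool is (4, 8, 3)


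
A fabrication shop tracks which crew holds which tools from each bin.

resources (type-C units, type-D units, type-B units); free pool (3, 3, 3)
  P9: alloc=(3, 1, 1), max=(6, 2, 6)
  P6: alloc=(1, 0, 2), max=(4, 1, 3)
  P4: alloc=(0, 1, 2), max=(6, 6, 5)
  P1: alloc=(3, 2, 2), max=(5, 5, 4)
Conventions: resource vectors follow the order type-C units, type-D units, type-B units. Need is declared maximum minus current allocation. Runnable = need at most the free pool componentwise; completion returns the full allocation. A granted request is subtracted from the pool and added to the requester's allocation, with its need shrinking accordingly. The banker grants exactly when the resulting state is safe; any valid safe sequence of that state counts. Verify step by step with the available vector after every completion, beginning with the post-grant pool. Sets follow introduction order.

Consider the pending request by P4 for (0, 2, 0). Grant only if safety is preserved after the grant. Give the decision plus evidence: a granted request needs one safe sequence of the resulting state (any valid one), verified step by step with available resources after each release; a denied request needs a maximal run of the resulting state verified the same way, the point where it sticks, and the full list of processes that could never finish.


DENY. Granting would leave the state unsafe.
Key observation: even finishing P6, P9 leaves just (7, 2, 6) free — too little type-D units for any of the remaining processes.
After a pretend grant, a maximal execution: P6, P9 — then nothing else fits. Walking it through:
  pool = (3, 1, 3)
  run P6 (needs (3, 1, 1), free (3, 1, 3)); after release of (1, 0, 2) the pool is (4, 1, 5)
  run P9 (needs (3, 1, 5), free (4, 1, 5)); after release of (3, 1, 1) the pool is (7, 2, 6)
  P4 cannot run: need (6, 3, 3) vs free (7, 2, 6) (insufficient type-D units)
  P1 cannot run: need (2, 3, 2) vs free (7, 2, 6) (insufficient type-D units)
Processes that could never finish after the grant: P4 and P1.


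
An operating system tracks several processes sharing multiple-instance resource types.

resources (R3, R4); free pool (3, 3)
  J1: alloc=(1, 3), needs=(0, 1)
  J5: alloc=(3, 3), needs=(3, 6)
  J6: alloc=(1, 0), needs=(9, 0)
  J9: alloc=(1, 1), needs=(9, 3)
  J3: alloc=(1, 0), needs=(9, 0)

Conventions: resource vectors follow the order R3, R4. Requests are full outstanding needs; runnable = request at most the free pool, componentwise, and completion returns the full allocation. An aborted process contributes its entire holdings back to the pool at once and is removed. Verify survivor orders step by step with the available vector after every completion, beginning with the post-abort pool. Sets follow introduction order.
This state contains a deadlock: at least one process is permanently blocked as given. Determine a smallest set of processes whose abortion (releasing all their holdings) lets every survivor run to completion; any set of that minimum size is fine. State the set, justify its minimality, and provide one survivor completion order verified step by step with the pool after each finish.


The answer: abort J9 and J3.
Key observation: J6 could never have finished before the abort; with (2, 1) returned by J9 and J3, it fits at step 3.
Minimality, checking each single-abort alternative: J1 alone leaves J6 blocked (short on R3); J5 alone leaves J6 blocked (short on R3); J6 alone leaves J9 blocked (short on R3); J9 alone leaves J6 blocked (short on R3); J3 alone leaves J6 blocked (short on R3).
One survivor order: J1, J5, J6. Step-by-step check (post-abort pool first):
  pool = (5, 4)
  J1: need (0, 1) fits (5, 4); releases (1, 3), pool now (6, 7)
  J5: need (3, 6) fits (6, 7); releases (3, 3), pool now (9, 10)
  J6: need (9, 0) fits (9, 10); releases (1, 0), pool now (10, 10)


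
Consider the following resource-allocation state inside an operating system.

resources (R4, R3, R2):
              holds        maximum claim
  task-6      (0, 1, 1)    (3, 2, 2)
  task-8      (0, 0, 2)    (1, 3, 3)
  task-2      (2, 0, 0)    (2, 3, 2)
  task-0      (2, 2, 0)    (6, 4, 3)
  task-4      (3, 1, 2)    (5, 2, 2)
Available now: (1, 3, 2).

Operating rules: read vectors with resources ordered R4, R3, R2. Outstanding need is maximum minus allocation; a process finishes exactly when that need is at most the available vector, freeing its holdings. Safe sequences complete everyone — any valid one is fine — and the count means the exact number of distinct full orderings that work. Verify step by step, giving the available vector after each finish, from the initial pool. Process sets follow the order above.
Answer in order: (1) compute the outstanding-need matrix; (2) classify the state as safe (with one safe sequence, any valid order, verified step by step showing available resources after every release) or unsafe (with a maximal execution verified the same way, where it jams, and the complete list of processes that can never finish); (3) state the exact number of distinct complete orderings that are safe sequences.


(1) Need matrix, components ordered R4, R3, R2:
  task-6: (3, 1, 1)
  task-8: (1, 3, 1)
  task-2: (0, 3, 2)
  task-0: (4, 2, 3)
  task-4: (2, 1, 0)
(2) The state is SAFE; one workable sequence: task-8, task-2, task-4, task-6, task-0.
Key observation: the order's first zero-slack moment is task-8 ((1, 3, 1) needed, (1, 3, 2) free — a requested resource with nothing to spare).
Check, step by step:
  pool = (1, 3, 2)
  run task-8 (needs (1, 3, 1), free (1, 3, 2)); after release of (0, 0, 2) the pool is (1, 3, 4)
  run task-2 (needs (0, 3, 2), free (1, 3, 4)); after release of (2, 0, 0) the pool is (3, 3, 4)
  run task-4 (needs (2, 1, 0), free (3, 3, 4)); after release of (3, 1, 2) the pool is (6, 4, 6)
  run task-6 (needs (3, 1, 1), free (6, 4, 6)); after release of (0, 1, 1) the pool is (6, 5, 7)
  run task-0 (needs (4, 2, 3), free (6, 5, 7)); after release of (2, 2, 0) the pool is (8, 7, 7)
(3) Precisely 15 of the possible complete orderings are safe sequences.


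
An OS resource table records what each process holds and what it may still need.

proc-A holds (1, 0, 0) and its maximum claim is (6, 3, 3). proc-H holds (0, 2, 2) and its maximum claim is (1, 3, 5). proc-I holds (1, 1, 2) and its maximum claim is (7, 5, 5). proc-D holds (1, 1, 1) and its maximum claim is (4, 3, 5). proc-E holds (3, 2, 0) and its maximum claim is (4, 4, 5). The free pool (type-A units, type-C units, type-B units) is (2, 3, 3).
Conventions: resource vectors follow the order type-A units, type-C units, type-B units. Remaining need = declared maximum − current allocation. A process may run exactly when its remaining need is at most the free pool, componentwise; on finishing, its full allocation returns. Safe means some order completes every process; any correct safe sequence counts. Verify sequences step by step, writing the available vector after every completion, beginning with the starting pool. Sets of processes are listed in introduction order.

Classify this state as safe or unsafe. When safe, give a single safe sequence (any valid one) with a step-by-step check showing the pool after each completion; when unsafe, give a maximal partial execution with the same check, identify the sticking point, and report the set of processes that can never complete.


SAFE, for example via the order proc-H, proc-E, proc-D, proc-I, proc-A.
Key observation: reading the order forward, proc-H is the first process whose need (1, 1, 3) meets the free pool (2, 3, 3) exactly on a resource it requests.
Check, step by step:
  pool = (2, 3, 3)
  run proc-H (needs (1, 1, 3), free (2, 3, 3)); after release of (0, 2, 2) the pool is (2, 5, 5)
  run proc-E (needs (1, 2, 5), free (2, 5, 5)); after release of (3, 2, 0) the pool is (5, 7, 5)
  run proc-D (needs (3, 2, 4), free (5, 7, 5)); after release of (1, 1, 1) the pool is (6, 8, 6)
  run proc-I (needs (6, 4, 3), free (6, 8, 6)); after release of (1, 1, 2) the pool is (7, 9, 8)
  run proc-A (needs (5, 3, 3), free (7, 9, 8)); after release of (1, 0, 0) the pool is (8, 9, 8)


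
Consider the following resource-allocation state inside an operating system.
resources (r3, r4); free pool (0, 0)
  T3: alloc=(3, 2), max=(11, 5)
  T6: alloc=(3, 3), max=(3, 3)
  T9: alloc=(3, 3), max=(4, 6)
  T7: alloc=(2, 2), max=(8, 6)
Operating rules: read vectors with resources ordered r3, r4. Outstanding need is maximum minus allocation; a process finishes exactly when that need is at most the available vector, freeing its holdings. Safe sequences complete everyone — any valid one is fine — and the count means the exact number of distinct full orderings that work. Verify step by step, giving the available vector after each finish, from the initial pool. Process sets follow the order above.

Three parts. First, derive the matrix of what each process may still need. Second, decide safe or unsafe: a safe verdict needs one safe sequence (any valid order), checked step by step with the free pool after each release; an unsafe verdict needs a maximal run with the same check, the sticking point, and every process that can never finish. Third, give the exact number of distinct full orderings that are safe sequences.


(1) Remaining need (order r3, r4):
  T3: (8, 3)
  T6: (0, 0)
  T9: (1, 3)
  T7: (6, 4)
(2) SAFE — a valid safe sequence is T6, T9, T7, T3.
Key observation: at T9 the run first touches a limit — (1, 3) against (3, 3), exact on a resource it actually requests.
Verifying each step:
  pool = (0, 0)
  run T6 (needs (0, 0), free (0, 0)); after release of (3, 3) the pool is (3, 3)
  run T9 (needs (1, 3), free (3, 3)); after release of (3, 3) the pool is (6, 6)
  run T7 (needs (6, 4), free (6, 6)); after release of (2, 2) the pool is (8, 8)
  run T3 (needs (8, 3), free (8, 8)); after release of (3, 2) the pool is (11, 10)
(3) The exact count: 1 of the possible complete orderings is a safe sequence.
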